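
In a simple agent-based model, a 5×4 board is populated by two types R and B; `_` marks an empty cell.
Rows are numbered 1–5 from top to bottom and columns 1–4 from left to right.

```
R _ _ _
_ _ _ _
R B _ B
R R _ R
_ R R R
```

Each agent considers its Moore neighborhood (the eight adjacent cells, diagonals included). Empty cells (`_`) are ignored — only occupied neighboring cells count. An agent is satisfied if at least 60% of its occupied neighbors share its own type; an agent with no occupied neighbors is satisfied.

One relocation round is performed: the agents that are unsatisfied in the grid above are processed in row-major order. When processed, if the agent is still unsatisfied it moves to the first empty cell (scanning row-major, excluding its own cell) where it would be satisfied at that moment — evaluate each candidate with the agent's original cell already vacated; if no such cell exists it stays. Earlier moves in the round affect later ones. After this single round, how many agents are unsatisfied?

0

Initially unsatisfied (in order): (3,2), (3,4).
  (3,2) → (1,3).
  (3,4) → (1,4).
Resulting grid:
R _ B B
_ _ _ _
R _ _ _
R R _ R
_ R R R
All satisfied now.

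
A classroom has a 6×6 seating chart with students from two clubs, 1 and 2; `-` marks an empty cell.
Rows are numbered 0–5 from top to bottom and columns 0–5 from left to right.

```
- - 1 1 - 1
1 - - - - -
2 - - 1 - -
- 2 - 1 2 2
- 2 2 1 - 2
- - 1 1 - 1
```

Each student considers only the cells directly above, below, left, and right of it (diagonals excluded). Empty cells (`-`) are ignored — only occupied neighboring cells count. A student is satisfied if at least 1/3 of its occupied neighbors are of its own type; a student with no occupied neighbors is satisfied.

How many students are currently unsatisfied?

(0,2)1 1/1 ok
(0,3)1 1/1 ok
(0,5)1 0/0 ok
(1,0)1 0/1 unhappy
(2,0)2 0/1 unhappy
(2,3)1 1/1 ok
(3,1)2 1/1 ok
(3,3)1 2/3 ok
(3,4)2 1/2 ok
(3,5)2 2/2 ok
(4,1)2 2/2 ok
(4,2)2 1/3 ok
(4,3)1 2/3 ok
(4,5)2 1/2 ok
(5,2)1 1/2 ok
(5,3)1 2/2 ok
(5,5)1 0/1 unhappy
Unsatisfied: (1,0), (2,0), (5,5) — 3 in total.

3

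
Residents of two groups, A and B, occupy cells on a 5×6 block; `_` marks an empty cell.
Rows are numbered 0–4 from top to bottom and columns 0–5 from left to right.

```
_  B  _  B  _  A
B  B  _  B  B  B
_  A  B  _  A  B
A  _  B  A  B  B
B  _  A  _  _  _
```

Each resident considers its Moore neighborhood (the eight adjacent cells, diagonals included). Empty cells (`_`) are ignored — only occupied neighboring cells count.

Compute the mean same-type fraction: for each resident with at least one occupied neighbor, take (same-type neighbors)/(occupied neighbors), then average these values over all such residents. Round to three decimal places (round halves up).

0.521

Row 0: (0,1)B 2/2 · (0,3)B 2/2 · (0,5)A 0/2
Row 1: (1,0)B 2/3 · (1,1)B 3/4 · (1,3)B 3/4 · (1,4)B 4/6 · (1,5)B 2/4
Row 2: (2,1)A 1/5 · (2,2)B 3/5 · (2,4)A 1/7 · (2,5)B 4/5
Row 3: (3,0)A 1/2 · (3,2)B 1/4 · (3,3)A 2/5 · (3,4)B 2/4 · (3,5)B 2/3
Row 4: (4,0)B 0/1 · (4,2)A 1/2
Sum over 19 residents: 2/2 + 2/2 + 0/2 + 2/3 + 3/4 + 3/4 + 4/6 + 2/4 + 1/5 + 3/5 + 1/7 + 4/5 + 1/2 + 1/4 + 2/5 + 2/4 + 2/3 + 0/1 + 1/2 = 277/28; mean = 277/28 ÷ 19 = 277/532 = 0.520676… → 0.521.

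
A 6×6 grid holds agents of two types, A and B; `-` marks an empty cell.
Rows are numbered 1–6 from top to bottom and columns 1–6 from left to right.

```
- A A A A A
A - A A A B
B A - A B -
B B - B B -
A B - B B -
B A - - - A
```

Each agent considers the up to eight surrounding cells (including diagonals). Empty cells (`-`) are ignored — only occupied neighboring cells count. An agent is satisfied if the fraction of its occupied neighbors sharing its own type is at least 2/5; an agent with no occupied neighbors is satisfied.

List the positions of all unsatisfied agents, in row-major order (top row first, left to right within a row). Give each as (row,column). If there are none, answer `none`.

Row 1: (1,2)A 3/3 ok · (1,3)A 4/4 ok · (1,4)A 5/5 ok · (1,5)A 4/5 ok · (1,6)A 2/3 ok
Row 2: (2,1)A 2/3 ok · (2,3)A 6/6 ok · (2,4)A 6/7 ok · (2,5)A 5/7 ok · (2,6)B 1/4 unhappy
Row 3: (3,1)B 2/4 ok · (3,2)A 2/5 ok · (3,4)A 3/6 ok · (3,5)B 3/6 ok
Row 4: (4,1)B 3/5 ok · (4,2)B 3/5 ok · (4,4)B 4/5 ok · (4,5)B 4/5 ok
Row 5: (5,1)A 1/5 unhappy · (5,2)B 3/5 ok · (5,4)B 3/3 ok · (5,5)B 3/4 ok
Row 6: (6,1)B 1/3 unhappy · (6,2)A 1/3 unhappy · (6,6)A 0/1 unhappy

(2,6), (5,1), (6,1), (6,2), (6,6)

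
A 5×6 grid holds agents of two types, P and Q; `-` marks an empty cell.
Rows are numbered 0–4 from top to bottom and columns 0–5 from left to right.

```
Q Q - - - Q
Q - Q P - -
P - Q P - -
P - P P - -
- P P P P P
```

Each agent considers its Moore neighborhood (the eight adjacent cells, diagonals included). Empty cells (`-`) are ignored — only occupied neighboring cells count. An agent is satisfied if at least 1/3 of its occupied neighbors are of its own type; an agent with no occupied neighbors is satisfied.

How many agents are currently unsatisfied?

1

Row 0: (0,0)Q 2/2 satisfied · (0,1)Q 3/3 satisfied · (0,5)Q 0/0 satisfied
Row 1: (1,0)Q 2/3 satisfied · (1,2)Q 2/4 satisfied · (1,3)P 1/3 satisfied
Row 2: (2,0)P 1/2 satisfied · (2,2)Q 1/5 not · (2,3)P 3/5 satisfied
Row 3: (3,0)P 2/2 satisfied · (3,2)P 5/6 satisfied · (3,3)P 5/6 satisfied
Row 4: (4,1)P 3/3 satisfied · (4,2)P 4/4 satisfied · (4,3)P 4/4 satisfied · (4,4)P 3/3 satisfied · (4,5)P 1/1 satisfied
Unsatisfied: (2,2) — 1 in total.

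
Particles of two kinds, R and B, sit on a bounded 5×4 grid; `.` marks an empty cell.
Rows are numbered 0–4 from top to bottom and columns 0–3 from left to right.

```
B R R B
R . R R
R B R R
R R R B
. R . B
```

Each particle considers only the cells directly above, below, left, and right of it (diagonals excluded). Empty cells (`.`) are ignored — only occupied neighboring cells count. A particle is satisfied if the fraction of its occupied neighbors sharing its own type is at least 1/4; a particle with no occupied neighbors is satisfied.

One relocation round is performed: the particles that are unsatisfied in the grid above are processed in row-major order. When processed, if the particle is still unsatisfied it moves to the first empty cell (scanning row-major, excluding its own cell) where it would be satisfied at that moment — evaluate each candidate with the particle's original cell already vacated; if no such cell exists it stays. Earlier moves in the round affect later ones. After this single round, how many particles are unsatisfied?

0

Initially unsatisfied (in order): (0,0), (0,3), (2,1).
  (0,0) → (1,1).
  (0,3) → (4,2).
  (2,1): now satisfied by earlier moves; stays.
Resulting grid:
. R R .
R B R R
R B R R
R R R B
. R B B
All satisfied now.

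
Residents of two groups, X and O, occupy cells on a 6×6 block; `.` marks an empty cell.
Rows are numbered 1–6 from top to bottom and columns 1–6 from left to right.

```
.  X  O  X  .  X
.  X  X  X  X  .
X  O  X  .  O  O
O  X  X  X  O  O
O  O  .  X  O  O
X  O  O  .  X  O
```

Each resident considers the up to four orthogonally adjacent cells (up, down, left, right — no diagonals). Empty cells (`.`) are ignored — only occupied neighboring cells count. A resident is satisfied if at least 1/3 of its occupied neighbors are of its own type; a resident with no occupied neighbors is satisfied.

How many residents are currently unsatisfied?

(1,2)X 1/2 ok
(1,3)O 0/3 unhappy
(1,4)X 1/2 ok
(1,6)X 0/0 ok
(2,2)X 2/3 ok
(2,3)X 3/4 ok
(2,4)X 3/3 ok
(2,5)X 1/2 ok
(3,1)X 0/2 unhappy
(3,2)O 0/4 unhappy
(3,3)X 2/3 ok
(3,5)O 2/3 ok
(3,6)O 2/2 ok
(4,1)O 1/3 ok
(4,2)X 1/4 unhappy
(4,3)X 3/3 ok
(4,4)X 2/3 ok
(4,5)O 3/4 ok
(4,6)O 3/3 ok
(5,1)O 2/3 ok
(5,2)O 2/3 ok
(5,4)X 1/2 ok
(5,5)O 2/4 ok
(5,6)O 3/3 ok
(6,1)X 0/2 unhappy
(6,2)O 2/3 ok
(6,3)O 1/1 ok
(6,5)X 0/2 unhappy
(6,6)O 1/2 ok
Unsatisfied: (1,3), (3,1), (3,2), (4,2), (6,1), (6,5) — 6 in total.

6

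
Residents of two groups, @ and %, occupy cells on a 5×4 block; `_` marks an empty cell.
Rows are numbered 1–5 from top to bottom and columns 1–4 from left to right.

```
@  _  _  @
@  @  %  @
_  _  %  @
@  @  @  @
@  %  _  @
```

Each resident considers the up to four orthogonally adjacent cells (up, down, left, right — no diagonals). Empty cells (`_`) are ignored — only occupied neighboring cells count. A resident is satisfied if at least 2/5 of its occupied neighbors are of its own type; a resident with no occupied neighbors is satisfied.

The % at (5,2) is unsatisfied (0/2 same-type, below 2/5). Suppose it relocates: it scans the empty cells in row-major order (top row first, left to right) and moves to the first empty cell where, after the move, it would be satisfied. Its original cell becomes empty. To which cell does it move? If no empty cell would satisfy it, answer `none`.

Vacating (5,2). Empty cells in order:
  (1,2): 0/2 same-type → still unsatisfied.
  (1,3): 1/2 same-type → satisfied — stop here.

(1,3)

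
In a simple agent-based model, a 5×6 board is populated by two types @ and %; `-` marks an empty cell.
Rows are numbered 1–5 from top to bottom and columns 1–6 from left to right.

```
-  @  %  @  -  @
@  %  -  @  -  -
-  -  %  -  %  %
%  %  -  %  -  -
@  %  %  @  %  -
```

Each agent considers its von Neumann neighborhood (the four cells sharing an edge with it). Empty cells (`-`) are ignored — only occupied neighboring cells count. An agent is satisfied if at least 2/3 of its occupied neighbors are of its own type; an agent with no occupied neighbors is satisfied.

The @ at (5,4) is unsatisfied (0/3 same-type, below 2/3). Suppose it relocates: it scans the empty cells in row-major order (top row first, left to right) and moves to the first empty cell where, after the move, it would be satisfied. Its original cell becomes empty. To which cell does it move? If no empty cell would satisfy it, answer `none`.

Vacating (5,4). Empty cells in order:
  (1,1): 2/2 same-type → satisfied — stop here.

(1,1)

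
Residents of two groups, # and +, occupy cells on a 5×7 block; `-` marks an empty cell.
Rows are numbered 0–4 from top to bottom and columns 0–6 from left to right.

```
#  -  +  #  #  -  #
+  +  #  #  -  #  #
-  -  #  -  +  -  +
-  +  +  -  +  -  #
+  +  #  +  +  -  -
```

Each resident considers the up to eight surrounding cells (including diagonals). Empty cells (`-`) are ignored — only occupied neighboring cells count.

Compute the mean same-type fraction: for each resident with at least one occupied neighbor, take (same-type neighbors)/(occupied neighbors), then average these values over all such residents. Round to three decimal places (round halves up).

(0,0)# 0/2
(0,2)+ 1/4
(0,3)# 3/4
(0,4)# 3/3
(0,6)# 2/2
(1,0)+ 1/2
(1,1)+ 2/5
(1,2)# 3/5
(1,3)# 4/6
(1,5)# 3/5
(1,6)# 2/3
(2,2)# 2/5
(2,4)+ 1/3
(2,6)+ 0/3
(3,1)+ 3/5
(3,2)+ 3/5
(3,4)+ 3/3
(3,6)# 0/1
(4,0)+ 2/2
(4,1)+ 3/4
(4,2)# 0/4
(4,3)+ 3/4
(4,4)+ 2/2
Sum over 23 residents: 0/2 + 1/4 + 3/4 + 3/3 + 2/2 + 1/2 + 2/5 + 3/5 + 4/6 + 3/5 + 2/3 + 2/5 + 1/3 + 0/3 + 3/5 + 3/5 + 3/3 + 0/1 + 2/2 + 3/4 + 0/4 + 3/4 + 2/2 = 193/15; mean = 193/15 ÷ 23 = 193/345 = 0.559420… → 0.559.

0.559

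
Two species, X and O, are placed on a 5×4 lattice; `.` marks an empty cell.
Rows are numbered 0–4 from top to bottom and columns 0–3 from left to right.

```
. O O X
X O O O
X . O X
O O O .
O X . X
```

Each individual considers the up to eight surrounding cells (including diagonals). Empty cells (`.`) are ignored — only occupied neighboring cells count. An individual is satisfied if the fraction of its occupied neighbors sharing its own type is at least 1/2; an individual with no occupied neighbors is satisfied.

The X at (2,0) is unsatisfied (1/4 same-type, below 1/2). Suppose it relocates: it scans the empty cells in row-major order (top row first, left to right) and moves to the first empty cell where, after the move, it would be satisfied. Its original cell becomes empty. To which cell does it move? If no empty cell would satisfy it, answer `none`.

Vacating (2,0). Empty cells in order:
  (0,0): 1/3 same-type → still unsatisfied.
  (2,1): 1/7 same-type → still unsatisfied.
  (3,3): 2/4 same-type → satisfied — stop here.

(3,3)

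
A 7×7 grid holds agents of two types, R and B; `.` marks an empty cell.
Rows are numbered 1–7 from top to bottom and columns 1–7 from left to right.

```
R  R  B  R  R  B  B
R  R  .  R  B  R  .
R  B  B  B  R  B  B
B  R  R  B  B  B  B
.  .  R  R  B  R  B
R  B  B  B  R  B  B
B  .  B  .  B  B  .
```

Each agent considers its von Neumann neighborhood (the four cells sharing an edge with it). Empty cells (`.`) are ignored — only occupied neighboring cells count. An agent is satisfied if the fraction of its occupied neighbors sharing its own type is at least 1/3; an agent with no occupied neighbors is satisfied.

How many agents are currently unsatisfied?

Row 1: (1,1)R 2/2 satisfied · (1,2)R 2/3 satisfied · (1,3)B 0/2 not · (1,4)R 2/3 satisfied · (1,5)R 1/3 satisfied · (1,6)B 1/3 satisfied · (1,7)B 1/1 satisfied
Row 2: (2,1)R 3/3 satisfied · (2,2)R 2/3 satisfied · (2,4)R 1/3 satisfied · (2,5)B 0/4 not · (2,6)R 0/3 not
Row 3: (3,1)R 1/3 satisfied · (3,2)B 1/4 not · (3,3)B 2/3 satisfied · (3,4)B 2/4 satisfied · (3,5)R 0/4 not · (3,6)B 2/4 satisfied · (3,7)B 2/2 satisfied
Row 4: (4,1)B 0/2 not · (4,2)R 1/3 satisfied · (4,3)R 2/4 satisfied · (4,4)B 2/4 satisfied · (4,5)B 3/4 satisfied · (4,6)B 3/4 satisfied · (4,7)B 3/3 satisfied
Row 5: (5,3)R 2/3 satisfied · (5,4)R 1/4 not · (5,5)B 1/4 not · (5,6)R 0/4 not · (5,7)B 2/3 satisfied
Row 6: (6,1)R 0/2 not · (6,2)B 1/2 satisfied · (6,3)B 3/4 satisfied · (6,4)B 1/3 satisfied · (6,5)R 0/4 not · (6,6)B 2/4 satisfied · (6,7)B 2/2 satisfied
Row 7: (7,1)B 0/1 not · (7,3)B 1/1 satisfied · (7,5)B 1/2 satisfied · (7,6)B 2/2 satisfied
Unsatisfied: (1,3), (2,5), (2,6), (3,2), (3,5), (4,1), (5,4), (5,5), (5,6), (6,1), (6,5), (7,1) — 12 in total.

12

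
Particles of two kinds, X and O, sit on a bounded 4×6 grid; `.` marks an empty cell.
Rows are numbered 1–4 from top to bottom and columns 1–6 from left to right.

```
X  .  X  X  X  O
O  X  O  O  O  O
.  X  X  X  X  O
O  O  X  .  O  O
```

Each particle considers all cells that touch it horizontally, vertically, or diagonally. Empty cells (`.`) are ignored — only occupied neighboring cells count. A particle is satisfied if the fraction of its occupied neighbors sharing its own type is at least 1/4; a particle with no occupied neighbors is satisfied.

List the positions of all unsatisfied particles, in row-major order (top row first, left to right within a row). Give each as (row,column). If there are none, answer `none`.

(1,5), (2,1), (2,3), (3,5)

Row 1: (1,1)X 1/2 ✓ · (1,3)X 2/4 ✓ · (1,4)X 2/5 ✓ · (1,5)X 1/5 ✗ · (1,6)O 2/3 ✓
Row 2: (2,1)O 0/3 ✗ · (2,2)X 4/6 ✓ · (2,3)O 1/7 ✗ · (2,4)O 2/8 ✓ · (2,5)O 4/8 ✓ · (2,6)O 3/5 ✓
Row 3: (3,2)X 3/7 ✓ · (3,3)X 4/7 ✓ · (3,4)X 3/7 ✓ · (3,5)X 1/7 ✗ · (3,6)O 4/5 ✓
Row 4: (4,1)O 1/2 ✓ · (4,2)O 1/4 ✓ · (4,3)X 3/4 ✓ · (4,5)O 2/4 ✓ · (4,6)O 2/3 ✓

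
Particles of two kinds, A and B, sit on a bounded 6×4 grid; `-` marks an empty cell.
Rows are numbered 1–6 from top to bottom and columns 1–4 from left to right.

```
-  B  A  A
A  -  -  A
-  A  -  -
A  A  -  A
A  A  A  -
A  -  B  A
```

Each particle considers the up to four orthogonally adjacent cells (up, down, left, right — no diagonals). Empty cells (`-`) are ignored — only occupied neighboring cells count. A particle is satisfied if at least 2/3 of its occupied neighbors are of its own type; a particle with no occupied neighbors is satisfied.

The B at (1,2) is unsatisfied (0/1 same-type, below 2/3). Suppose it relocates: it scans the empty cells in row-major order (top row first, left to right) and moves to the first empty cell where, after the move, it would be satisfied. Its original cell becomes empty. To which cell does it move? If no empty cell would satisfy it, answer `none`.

Vacating (1,2). Empty cells in order:
  (1,1): 0/1 same-type → still unsatisfied.
  (2,2): 0/2 same-type → still unsatisfied.
  (2,3): 0/2 same-type → still unsatisfied.
  (3,1): 0/3 same-type → still unsatisfied.
  (3,3): 0/1 same-type → still unsatisfied.
  (3,4): 0/2 same-type → still unsatisfied.
  (4,3): 0/3 same-type → still unsatisfied.
  (5,4): 0/3 same-type → still unsatisfied.
  (6,2): 1/3 same-type → still unsatisfied.

none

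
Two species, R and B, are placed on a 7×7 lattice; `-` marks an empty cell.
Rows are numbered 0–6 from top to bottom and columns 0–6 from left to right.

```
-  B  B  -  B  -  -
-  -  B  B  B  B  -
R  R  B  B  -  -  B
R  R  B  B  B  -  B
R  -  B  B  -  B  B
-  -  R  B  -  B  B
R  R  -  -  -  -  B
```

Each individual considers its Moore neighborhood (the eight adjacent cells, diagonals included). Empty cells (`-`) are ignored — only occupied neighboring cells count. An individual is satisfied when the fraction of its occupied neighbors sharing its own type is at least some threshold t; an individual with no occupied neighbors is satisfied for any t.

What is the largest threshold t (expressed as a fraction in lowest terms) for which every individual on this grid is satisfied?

Row 0: (0,1)B 2/2 · (0,2)B 3/3 · (0,4)B 3/3
Row 1: (1,2)B 5/6 · (1,3)B 6/6 · (1,4)B 4/4 · (1,5)B 3/3
Row 2: (2,0)R 3/3 · (2,1)R 3/6 · (2,2)B 5/7 · (2,3)B 7/7 · (2,6)B 2/2
Row 3: (3,0)R 4/4 · (3,1)R 4/7 · (3,2)B 5/7 · (3,3)B 6/6 · (3,4)B 4/4 · (3,6)B 3/3
Row 4: (4,0)R 2/2 · (4,2)B 4/6 · (4,3)B 5/6 · (4,5)B 5/5 · (4,6)B 4/4
Row 5: (5,2)R 1/4 · (5,3)B 2/3 · (5,5)B 4/4 · (5,6)B 4/4
Row 6: (6,0)R 1/1 · (6,1)R 2/2 · (6,6)B 2/2
The smallest same-type fraction is 1/4 at (5,2), which reduces to 1/4. Any threshold above that leaves this individual unsatisfied.

1/4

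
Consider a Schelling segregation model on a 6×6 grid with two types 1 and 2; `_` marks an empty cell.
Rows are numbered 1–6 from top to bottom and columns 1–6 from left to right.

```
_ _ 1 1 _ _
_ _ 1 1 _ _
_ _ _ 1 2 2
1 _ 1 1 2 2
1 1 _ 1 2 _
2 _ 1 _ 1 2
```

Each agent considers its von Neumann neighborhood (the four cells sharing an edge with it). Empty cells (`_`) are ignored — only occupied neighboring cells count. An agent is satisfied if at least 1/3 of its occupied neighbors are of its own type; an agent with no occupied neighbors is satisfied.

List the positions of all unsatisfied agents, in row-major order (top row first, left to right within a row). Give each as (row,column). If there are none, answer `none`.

(6,1), (6,5), (6,6)

Row 1: (1,3)1 2/2 ✓ · (1,4)1 2/2 ✓
Row 2: (2,3)1 2/2 ✓ · (2,4)1 3/3 ✓
Row 3: (3,4)1 2/3 ✓ · (3,5)2 2/3 ✓ · (3,6)2 2/2 ✓
Row 4: (4,1)1 1/1 ✓ · (4,3)1 1/1 ✓ · (4,4)1 3/4 ✓ · (4,5)2 3/4 ✓ · (4,6)2 2/2 ✓
Row 5: (5,1)1 2/3 ✓ · (5,2)1 1/1 ✓ · (5,4)1 1/2 ✓ · (5,5)2 1/3 ✓
Row 6: (6,1)2 0/1 ✗ · (6,3)1 0/0 ✓ · (6,5)1 0/2 ✗ · (6,6)2 0/1 ✗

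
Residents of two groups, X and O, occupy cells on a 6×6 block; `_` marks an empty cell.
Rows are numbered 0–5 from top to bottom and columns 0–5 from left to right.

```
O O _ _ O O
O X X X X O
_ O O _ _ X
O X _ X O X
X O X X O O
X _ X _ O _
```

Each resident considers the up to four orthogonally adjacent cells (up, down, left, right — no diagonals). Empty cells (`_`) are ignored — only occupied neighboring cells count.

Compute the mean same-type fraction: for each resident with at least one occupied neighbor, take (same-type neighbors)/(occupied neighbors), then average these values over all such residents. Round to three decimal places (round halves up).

(0,0)O 2/2
(0,1)O 1/2
(0,4)O 1/2
(0,5)O 2/2
(1,0)O 1/2
(1,1)X 1/4
(1,2)X 2/3
(1,3)X 2/2
(1,4)X 1/3
(1,5)O 1/3
(2,1)O 1/3
(2,2)O 1/2
(2,5)X 1/2
(3,0)O 0/2
(3,1)X 0/3
(3,3)X 1/2
(3,4)O 1/3
(3,5)X 1/3
(4,0)X 1/3
(4,1)O 0/3
(4,2)X 2/3
(4,3)X 2/3
(4,4)O 3/4
(4,5)O 1/2
(5,0)X 1/1
(5,2)X 1/1
(5,4)O 1/1
Sum over 27 residents: 2/2 + 1/2 + 1/2 + 2/2 + 1/2 + 1/4 + 2/3 + 2/2 + 1/3 + 1/3 + 1/3 + 1/2 + 1/2 + 0/2 + 0/3 + 1/2 + 1/3 + 1/3 + 1/3 + 0/3 + 2/3 + 2/3 + 3/4 + 1/2 + 1/1 + 1/1 + 1/1 = 29/2; mean = 29/2 ÷ 27 = 29/54 = 0.537037… → 0.537.

0.537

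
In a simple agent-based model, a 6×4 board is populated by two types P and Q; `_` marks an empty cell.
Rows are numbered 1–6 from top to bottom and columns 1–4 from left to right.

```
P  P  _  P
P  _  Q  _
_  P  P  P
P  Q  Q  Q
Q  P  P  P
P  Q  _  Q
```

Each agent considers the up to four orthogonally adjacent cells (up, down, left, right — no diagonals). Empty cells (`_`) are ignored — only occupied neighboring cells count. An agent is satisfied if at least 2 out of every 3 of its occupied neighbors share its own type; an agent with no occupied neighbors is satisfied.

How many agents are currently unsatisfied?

Row 1: (1,1)P 2/2 ok · (1,2)P 1/1 ok · (1,4)P 0/0 ok
Row 2: (2,1)P 1/1 ok · (2,3)Q 0/1 unhappy
Row 3: (3,2)P 1/2 unhappy · (3,3)P 2/4 unhappy · (3,4)P 1/2 unhappy
Row 4: (4,1)P 0/2 unhappy · (4,2)Q 1/4 unhappy · (4,3)Q 2/4 unhappy · (4,4)Q 1/3 unhappy
Row 5: (5,1)Q 0/3 unhappy · (5,2)P 1/4 unhappy · (5,3)P 2/3 ok · (5,4)P 1/3 unhappy
Row 6: (6,1)P 0/2 unhappy · (6,2)Q 0/2 unhappy · (6,4)Q 0/1 unhappy
Unsatisfied: (2,3), (3,2), (3,3), (3,4), (4,1), (4,2), (4,3), (4,4), (5,1), (5,2), (5,4), (6,1), (6,2), (6,4) — 14 in total.

14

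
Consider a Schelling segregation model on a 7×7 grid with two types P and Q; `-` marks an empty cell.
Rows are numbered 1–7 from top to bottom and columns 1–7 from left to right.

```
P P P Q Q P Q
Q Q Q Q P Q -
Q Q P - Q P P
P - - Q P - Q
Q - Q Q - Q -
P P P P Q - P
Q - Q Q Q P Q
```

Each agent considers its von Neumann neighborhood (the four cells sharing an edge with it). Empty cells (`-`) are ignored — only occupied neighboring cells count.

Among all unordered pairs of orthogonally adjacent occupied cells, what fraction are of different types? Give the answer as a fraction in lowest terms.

30/49

Scan each occupied cell's neighbors to the right and below so each pair is counted once.
Row 1: P(1,1)–P(1,2)= P(1,1)–Q(2,1)≠ P(1,2)–P(1,3)= P(1,2)–Q(2,2)≠ P(1,3)–Q(1,4)≠ P(1,3)–Q(2,3)≠ Q(1,4)–Q(1,5)= Q(1,4)–Q(2,4)= Q(1,5)–P(1,6)≠ Q(1,5)–P(2,5)≠ P(1,6)–Q(1,7)≠ P(1,6)–Q(2,6)≠  → 8/12 unlike.
Row 2: Q(2,1)–Q(2,2)= Q(2,1)–Q(3,1)= Q(2,2)–Q(2,3)= Q(2,2)–Q(3,2)= Q(2,3)–Q(2,4)= Q(2,3)–P(3,3)≠ Q(2,4)–P(2,5)≠ P(2,5)–Q(2,6)≠ P(2,5)–Q(3,5)≠ Q(2,6)–P(3,6)≠  → 5/10 unlike.
Row 3: Q(3,1)–Q(3,2)= Q(3,1)–P(4,1)≠ Q(3,2)–P(3,3)≠ Q(3,5)–P(3,6)≠ Q(3,5)–P(4,5)≠ P(3,6)–P(3,7)= P(3,7)–Q(4,7)≠  → 5/7 unlike.
Row 4: P(4,1)–Q(5,1)≠ Q(4,4)–P(4,5)≠ Q(4,4)–Q(5,4)=  → 2/3 unlike.
Row 5: Q(5,1)–P(6,1)≠ Q(5,3)–Q(5,4)= Q(5,3)–P(6,3)≠ Q(5,4)–P(6,4)≠  → 3/4 unlike.
Row 6: P(6,1)–P(6,2)= P(6,1)–Q(7,1)≠ P(6,2)–P(6,3)= P(6,3)–P(6,4)= P(6,3)–Q(7,3)≠ P(6,4)–Q(6,5)≠ P(6,4)–Q(7,4)≠ Q(6,5)–Q(7,5)= P(6,7)–Q(7,7)≠  → 5/9 unlike.
Row 7: Q(7,3)–Q(7,4)= Q(7,4)–Q(7,5)= Q(7,5)–P(7,6)≠ P(7,6)–Q(7,7)≠  → 2/4 unlike.
Total adjacent occupied pairs: 49; unlike-type pairs: 30.
30/49 is already in lowest terms.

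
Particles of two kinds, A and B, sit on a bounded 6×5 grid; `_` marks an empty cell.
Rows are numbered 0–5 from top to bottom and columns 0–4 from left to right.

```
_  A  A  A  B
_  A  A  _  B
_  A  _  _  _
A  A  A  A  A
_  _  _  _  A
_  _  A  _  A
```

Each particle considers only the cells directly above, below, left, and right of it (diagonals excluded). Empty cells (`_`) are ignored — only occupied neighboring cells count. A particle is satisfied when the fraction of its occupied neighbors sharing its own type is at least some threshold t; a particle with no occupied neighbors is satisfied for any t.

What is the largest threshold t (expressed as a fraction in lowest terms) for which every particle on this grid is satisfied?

Row 0: (0,1)A 2/2 · (0,2)A 3/3 · (0,3)A 1/2 · (0,4)B 1/2
Row 1: (1,1)A 3/3 · (1,2)A 2/2 · (1,4)B 1/1
Row 2: (2,1)A 2/2
Row 3: (3,0)A 1/1 · (3,1)A 3/3 · (3,2)A 2/2 · (3,3)A 2/2 · (3,4)A 2/2
Row 4: (4,4)A 2/2
Row 5: (5,2)A — no occupied neighbors · (5,4)A 1/1
The smallest same-type fraction is 1/2 at (0,3), which reduces to 1/2. Any threshold above that leaves this particle unsatisfied.

1/2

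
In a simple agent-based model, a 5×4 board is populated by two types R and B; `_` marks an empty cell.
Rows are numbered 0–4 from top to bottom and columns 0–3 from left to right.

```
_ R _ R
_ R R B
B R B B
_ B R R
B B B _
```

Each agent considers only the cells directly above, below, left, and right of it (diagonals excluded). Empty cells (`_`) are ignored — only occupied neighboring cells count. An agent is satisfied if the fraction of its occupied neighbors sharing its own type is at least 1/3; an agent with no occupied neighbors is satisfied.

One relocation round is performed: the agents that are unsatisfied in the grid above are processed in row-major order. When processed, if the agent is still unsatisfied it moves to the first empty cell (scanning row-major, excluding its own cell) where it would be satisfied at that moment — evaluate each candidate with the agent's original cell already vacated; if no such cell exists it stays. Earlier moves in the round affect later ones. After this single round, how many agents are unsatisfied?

Initially unsatisfied (in order): (0,3), (2,0), (2,1), (2,2), (3,2).
  (0,3) → (0,0).
  (2,0) → (0,3).
  (2,1): now satisfied by earlier moves; stays.
  (2,2) → (0,2).
  (3,2): now satisfied by earlier moves; stays.
Resulting grid:
R R B B
_ R R B
_ R _ B
_ B R R
B B B _
All satisfied now.

0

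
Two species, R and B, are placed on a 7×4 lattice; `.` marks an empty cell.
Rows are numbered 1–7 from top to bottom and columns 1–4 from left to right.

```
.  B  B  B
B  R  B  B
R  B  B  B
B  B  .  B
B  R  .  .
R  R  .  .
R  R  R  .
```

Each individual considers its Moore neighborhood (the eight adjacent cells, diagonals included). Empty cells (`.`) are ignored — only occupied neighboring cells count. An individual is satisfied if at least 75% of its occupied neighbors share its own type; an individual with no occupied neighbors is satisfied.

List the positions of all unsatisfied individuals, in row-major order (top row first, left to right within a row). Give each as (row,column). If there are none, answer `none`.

(2,1), (2,2), (3,1), (3,2), (4,1), (4,2), (5,1), (5,2)

(1,2)B 3/4 ok
(1,3)B 4/5 ok
(1,4)B 3/3 ok
(2,1)B 2/4 unhappy
(2,2)R 1/7 unhappy
(2,3)B 7/8 ok
(2,4)B 5/5 ok
(3,1)R 1/5 unhappy
(3,2)B 5/7 unhappy
(3,3)B 6/7 ok
(3,4)B 4/4 ok
(4,1)B 3/5 unhappy
(4,2)B 4/6 unhappy
(4,4)B 2/2 ok
(5,1)B 2/5 unhappy
(5,2)R 2/5 unhappy
(6,1)R 4/5 ok
(6,2)R 5/6 ok
(7,1)R 3/3 ok
(7,2)R 4/4 ok
(7,3)R 2/2 ok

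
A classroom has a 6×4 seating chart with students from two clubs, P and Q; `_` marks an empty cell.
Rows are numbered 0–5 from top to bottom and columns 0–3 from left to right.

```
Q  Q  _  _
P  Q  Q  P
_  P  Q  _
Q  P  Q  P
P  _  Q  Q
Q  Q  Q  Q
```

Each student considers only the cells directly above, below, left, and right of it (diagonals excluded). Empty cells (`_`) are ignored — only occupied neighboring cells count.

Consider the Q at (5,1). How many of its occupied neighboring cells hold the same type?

2

Occupied neighbors of (5,1): (5,0)=Q, (5,2)=Q.
Same type (Q): 2 of 2.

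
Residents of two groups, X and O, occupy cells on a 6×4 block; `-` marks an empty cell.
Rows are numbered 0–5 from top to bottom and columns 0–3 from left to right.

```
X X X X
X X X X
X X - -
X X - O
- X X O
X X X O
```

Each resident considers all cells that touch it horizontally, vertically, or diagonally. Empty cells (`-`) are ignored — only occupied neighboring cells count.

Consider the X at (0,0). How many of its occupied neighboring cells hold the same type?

3

Occupied neighbors of (0,0): (0,1)=X, (1,0)=X, (1,1)=X.
Same type (X): 3 of 3.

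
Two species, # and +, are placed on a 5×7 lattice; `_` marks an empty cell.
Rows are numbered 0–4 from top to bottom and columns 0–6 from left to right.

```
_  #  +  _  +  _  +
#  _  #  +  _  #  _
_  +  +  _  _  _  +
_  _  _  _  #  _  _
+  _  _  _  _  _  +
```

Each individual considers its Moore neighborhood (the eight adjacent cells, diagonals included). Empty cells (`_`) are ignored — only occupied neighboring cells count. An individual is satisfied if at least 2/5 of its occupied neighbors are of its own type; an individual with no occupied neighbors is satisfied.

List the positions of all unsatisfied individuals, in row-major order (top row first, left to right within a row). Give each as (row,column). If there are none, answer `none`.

(0,2), (0,6), (1,2), (1,5), (2,1), (2,6)

(0,1)# 2/3 ok
(0,2)+ 1/3 unhappy
(0,4)+ 1/2 ok
(0,6)+ 0/1 unhappy
(1,0)# 1/2 ok
(1,2)# 1/5 unhappy
(1,3)+ 3/4 ok
(1,5)# 0/3 unhappy
(2,1)+ 1/3 unhappy
(2,2)+ 2/3 ok
(2,6)+ 0/1 unhappy
(3,4)# 0/0 ok
(4,0)+ 0/0 ok
(4,6)+ 0/0 ok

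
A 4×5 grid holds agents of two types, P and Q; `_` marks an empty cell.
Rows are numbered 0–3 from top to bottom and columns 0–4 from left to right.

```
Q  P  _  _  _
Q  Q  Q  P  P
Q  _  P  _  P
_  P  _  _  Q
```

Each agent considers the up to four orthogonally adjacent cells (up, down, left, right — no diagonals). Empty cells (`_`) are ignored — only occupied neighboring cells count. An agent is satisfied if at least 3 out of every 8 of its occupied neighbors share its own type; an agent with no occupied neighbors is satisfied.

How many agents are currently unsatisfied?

4

(0,0)Q 1/2 ok
(0,1)P 0/2 unhappy
(1,0)Q 3/3 ok
(1,1)Q 2/3 ok
(1,2)Q 1/3 unhappy
(1,3)P 1/2 ok
(1,4)P 2/2 ok
(2,0)Q 1/1 ok
(2,2)P 0/1 unhappy
(2,4)P 1/2 ok
(3,1)P 0/0 ok
(3,4)Q 0/1 unhappy
Unsatisfied: (0,1), (1,2), (2,2), (3,4) — 4 in total.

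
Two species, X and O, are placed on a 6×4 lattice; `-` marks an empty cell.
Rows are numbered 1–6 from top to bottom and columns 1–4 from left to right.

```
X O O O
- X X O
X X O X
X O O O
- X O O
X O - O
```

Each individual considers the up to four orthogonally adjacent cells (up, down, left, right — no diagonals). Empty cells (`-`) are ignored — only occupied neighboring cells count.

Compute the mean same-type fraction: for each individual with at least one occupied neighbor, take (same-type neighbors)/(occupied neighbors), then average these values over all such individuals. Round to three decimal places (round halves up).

(1,1)X 0/1
(1,2)O 1/3
(1,3)O 2/3
(1,4)O 2/2
(2,2)X 2/3
(2,3)X 1/4
(2,4)O 1/3
(3,1)X 2/2
(3,2)X 2/4
(3,3)O 1/4
(3,4)X 0/3
(4,1)X 1/2
(4,2)O 1/4
(4,3)O 4/4
(4,4)O 2/3
(5,2)X 0/3
(5,3)O 2/3
(5,4)O 3/3
(6,1)X 0/1
(6,2)O 0/2
(6,4)O 1/1
Sum over 21 individuals: 0/1 + 1/3 + 2/3 + 2/2 + 2/3 + 1/4 + 1/3 + 2/2 + 2/4 + 1/4 + 0/3 + 1/2 + 1/4 + 4/4 + 2/3 + 0/3 + 2/3 + 3/3 + 0/1 + 0/2 + 1/1 = 121/12; mean = 121/12 ÷ 21 = 121/252 = 0.480158… → 0.480.

0.480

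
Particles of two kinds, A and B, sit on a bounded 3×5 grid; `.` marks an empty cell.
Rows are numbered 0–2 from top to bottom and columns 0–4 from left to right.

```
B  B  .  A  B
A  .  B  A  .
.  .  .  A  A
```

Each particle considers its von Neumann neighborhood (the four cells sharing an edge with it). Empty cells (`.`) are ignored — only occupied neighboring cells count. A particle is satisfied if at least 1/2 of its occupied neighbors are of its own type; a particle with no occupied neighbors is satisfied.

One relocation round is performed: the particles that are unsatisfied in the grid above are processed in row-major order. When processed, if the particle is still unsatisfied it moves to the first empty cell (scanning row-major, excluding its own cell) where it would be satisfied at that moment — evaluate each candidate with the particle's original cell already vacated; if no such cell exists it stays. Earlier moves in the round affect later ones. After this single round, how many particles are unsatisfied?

Initially unsatisfied (in order): (0,4), (1,0), (1,2).
  (0,4) → (0,2).
  (1,0) → (0,4).
  (1,2): now satisfied by earlier moves; stays.
Resulting grid:
B B B A A
. . B A .
. . . A A
All satisfied now.

0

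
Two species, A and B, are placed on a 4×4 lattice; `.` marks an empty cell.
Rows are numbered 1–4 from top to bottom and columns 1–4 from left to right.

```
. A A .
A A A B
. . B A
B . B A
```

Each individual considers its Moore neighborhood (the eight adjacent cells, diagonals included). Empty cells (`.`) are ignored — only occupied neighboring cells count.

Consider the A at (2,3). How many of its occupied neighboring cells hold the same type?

4

Occupied neighbors of (2,3): (1,2)=A, (1,3)=A, (2,2)=A, (2,4)=B, (3,3)=B, (3,4)=A.
Same type (A): 4 of 6.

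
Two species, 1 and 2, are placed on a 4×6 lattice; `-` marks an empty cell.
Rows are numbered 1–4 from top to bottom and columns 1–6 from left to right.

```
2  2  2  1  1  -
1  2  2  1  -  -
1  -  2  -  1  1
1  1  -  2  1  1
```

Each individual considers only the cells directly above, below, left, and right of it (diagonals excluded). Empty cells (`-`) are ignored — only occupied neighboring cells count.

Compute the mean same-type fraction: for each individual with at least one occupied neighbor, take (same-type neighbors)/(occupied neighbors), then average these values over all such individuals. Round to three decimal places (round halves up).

0.764

(1,1)2 1/2
(1,2)2 3/3
(1,3)2 2/3
(1,4)1 2/3
(1,5)1 1/1
(2,1)1 1/3
(2,2)2 2/3
(2,3)2 3/4
(2,4)1 1/2
(3,1)1 2/2
(3,3)2 1/1
(3,5)1 2/2
(3,6)1 2/2
(4,1)1 2/2
(4,2)1 1/1
(4,4)2 0/1
(4,5)1 2/3
(4,6)1 2/2
Sum over 18 individuals: 1/2 + 3/3 + 2/3 + 2/3 + 1/1 + 1/3 + 2/3 + 3/4 + 1/2 + 2/2 + 1/1 + 2/2 + 2/2 + 2/2 + 1/1 + 0/1 + 2/3 + 2/2 = 55/4; mean = 55/4 ÷ 18 = 55/72 = 0.763888… → 0.764.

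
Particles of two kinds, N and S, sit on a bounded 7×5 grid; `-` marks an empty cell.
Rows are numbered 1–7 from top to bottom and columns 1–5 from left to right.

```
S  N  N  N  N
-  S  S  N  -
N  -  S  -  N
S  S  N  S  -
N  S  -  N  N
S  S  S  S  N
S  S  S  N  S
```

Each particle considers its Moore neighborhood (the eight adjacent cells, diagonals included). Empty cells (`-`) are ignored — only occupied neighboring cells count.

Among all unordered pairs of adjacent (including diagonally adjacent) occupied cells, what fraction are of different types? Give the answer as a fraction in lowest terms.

16/35

Scan each occupied cell's neighbors to the right and below (and the two forward diagonals) so each pair is counted once.
Row 1: S(1,1)–N(1,2)≠ S(1,1)–S(2,2)= N(1,2)–N(1,3)= N(1,2)–S(2,2)≠ N(1,2)–S(2,3)≠ N(1,3)–N(1,4)= N(1,3)–S(2,3)≠ N(1,3)–N(2,4)= N(1,3)–S(2,2)≠ N(1,4)–N(1,5)= N(1,4)–N(2,4)= N(1,4)–S(2,3)≠ N(1,5)–N(2,4)=  → 6/13 unlike.
Row 2: S(2,2)–S(2,3)= S(2,2)–S(3,3)= S(2,2)–N(3,1)≠ S(2,3)–N(2,4)≠ S(2,3)–S(3,3)= N(2,4)–N(3,5)= N(2,4)–S(3,3)≠  → 3/7 unlike.
Row 3: N(3,1)–S(4,1)≠ N(3,1)–S(4,2)≠ S(3,3)–N(4,3)≠ S(3,3)–S(4,4)= S(3,3)–S(4,2)= N(3,5)–S(4,4)≠  → 4/6 unlike.
Row 4: S(4,1)–S(4,2)= S(4,1)–N(5,1)≠ S(4,1)–S(5,2)= S(4,2)–N(4,3)≠ S(4,2)–S(5,2)= S(4,2)–N(5,1)≠ N(4,3)–S(4,4)≠ N(4,3)–N(5,4)= N(4,3)–S(5,2)≠ S(4,4)–N(5,4)≠ S(4,4)–N(5,5)≠  → 7/11 unlike.
Row 5: N(5,1)–S(5,2)≠ N(5,1)–S(6,1)≠ N(5,1)–S(6,2)≠ S(5,2)–S(6,2)= S(5,2)–S(6,3)= S(5,2)–S(6,1)= N(5,4)–N(5,5)= N(5,4)–S(6,4)≠ N(5,4)–N(6,5)= N(5,4)–S(6,3)≠ N(5,5)–N(6,5)= N(5,5)–S(6,4)≠  → 6/12 unlike.
Row 6: S(6,1)–S(6,2)= S(6,1)–S(7,1)= S(6,1)–S(7,2)= S(6,2)–S(6,3)= S(6,2)–S(7,2)= S(6,2)–S(7,3)= S(6,2)–S(7,1)= S(6,3)–S(6,4)= S(6,3)–S(7,3)= S(6,3)–N(7,4)≠ S(6,3)–S(7,2)= S(6,4)–N(6,5)≠ S(6,4)–N(7,4)≠ S(6,4)–S(7,5)= S(6,4)–S(7,3)= N(6,5)–S(7,5)≠ N(6,5)–N(7,4)=  → 4/17 unlike.
Row 7: S(7,1)–S(7,2)= S(7,2)–S(7,3)= S(7,3)–N(7,4)≠ N(7,4)–S(7,5)≠  → 2/4 unlike.
Total adjacent occupied pairs: 70; unlike-type pairs: 32.
32/70 reduces to 16/35.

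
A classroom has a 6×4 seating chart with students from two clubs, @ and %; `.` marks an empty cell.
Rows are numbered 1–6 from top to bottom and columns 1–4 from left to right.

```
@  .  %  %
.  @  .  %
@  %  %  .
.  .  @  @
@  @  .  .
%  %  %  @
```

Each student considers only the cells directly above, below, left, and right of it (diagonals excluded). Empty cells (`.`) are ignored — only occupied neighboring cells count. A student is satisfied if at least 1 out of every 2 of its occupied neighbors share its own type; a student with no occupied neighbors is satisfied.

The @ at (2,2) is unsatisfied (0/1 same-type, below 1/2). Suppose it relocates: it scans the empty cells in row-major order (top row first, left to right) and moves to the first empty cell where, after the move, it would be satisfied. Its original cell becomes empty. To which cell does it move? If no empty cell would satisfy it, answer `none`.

Vacating (2,2). Empty cells in order:
  (1,2): 1/2 same-type → satisfied — stop here.

(1,2)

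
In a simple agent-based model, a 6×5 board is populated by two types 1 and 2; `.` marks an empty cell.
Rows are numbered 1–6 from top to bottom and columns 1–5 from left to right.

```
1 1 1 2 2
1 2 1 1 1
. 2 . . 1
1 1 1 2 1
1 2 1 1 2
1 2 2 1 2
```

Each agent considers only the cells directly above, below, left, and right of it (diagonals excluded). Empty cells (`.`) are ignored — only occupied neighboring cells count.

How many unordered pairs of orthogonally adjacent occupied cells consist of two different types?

Scan each occupied cell's neighbors to the right and below so each pair is counted once.
Row 1: 1(1,1)–1(1,2)= 1(1,1)–1(2,1)= 1(1,2)–1(1,3)= 1(1,2)–2(2,2)≠ 1(1,3)–2(1,4)≠ 1(1,3)–1(2,3)= 2(1,4)–2(1,5)= 2(1,4)–1(2,4)≠ 2(1,5)–1(2,5)≠  → 4/9 unlike.
Row 2: 1(2,1)–2(2,2)≠ 2(2,2)–1(2,3)≠ 2(2,2)–2(3,2)= 1(2,3)–1(2,4)= 1(2,4)–1(2,5)= 1(2,5)–1(3,5)=  → 2/6 unlike.
Row 3: 2(3,2)–1(4,2)≠ 1(3,5)–1(4,5)=  → 1/2 unlike.
Row 4: 1(4,1)–1(4,2)= 1(4,1)–1(5,1)= 1(4,2)–1(4,3)= 1(4,2)–2(5,2)≠ 1(4,3)–2(4,4)≠ 1(4,3)–1(5,3)= 2(4,4)–1(4,5)≠ 2(4,4)–1(5,4)≠ 1(4,5)–2(5,5)≠  → 5/9 unlike.
Row 5: 1(5,1)–2(5,2)≠ 1(5,1)–1(6,1)= 2(5,2)–1(5,3)≠ 2(5,2)–2(6,2)= 1(5,3)–1(5,4)= 1(5,3)–2(6,3)≠ 1(5,4)–2(5,5)≠ 1(5,4)–1(6,4)= 2(5,5)–2(6,5)=  → 4/9 unlike.
Row 6: 1(6,1)–2(6,2)≠ 2(6,2)–2(6,3)= 2(6,3)–1(6,4)≠ 1(6,4)–2(6,5)≠  → 3/4 unlike.
Total adjacent occupied pairs: 39; unlike-type pairs: 19.

19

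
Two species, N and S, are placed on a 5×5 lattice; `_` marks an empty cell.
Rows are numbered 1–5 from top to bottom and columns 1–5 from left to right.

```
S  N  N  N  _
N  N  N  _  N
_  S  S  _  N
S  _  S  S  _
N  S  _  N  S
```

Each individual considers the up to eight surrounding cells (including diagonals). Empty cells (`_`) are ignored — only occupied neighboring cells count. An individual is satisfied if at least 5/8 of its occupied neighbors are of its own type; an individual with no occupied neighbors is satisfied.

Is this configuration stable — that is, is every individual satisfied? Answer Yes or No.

Row 1: (1,1)S 0/3 unhappy · (1,2)N 4/5 ok · (1,3)N 4/4 ok · (1,4)N 3/3 ok
Row 2: (2,1)N 2/4 unhappy · (2,2)N 4/7 unhappy · (2,3)N 4/6 ok · (2,5)N 2/2 ok
Row 3: (3,2)S 3/6 unhappy · (3,3)S 3/5 unhappy · (3,5)N 1/2 unhappy
Row 4: (4,1)S 2/3 ok · (4,3)S 4/5 ok · (4,4)S 3/5 unhappy
Row 5: (5,1)N 0/2 unhappy · (5,2)S 2/3 ok · (5,4)N 0/3 unhappy · (5,5)S 1/2 unhappy
For instance (1,1) has only 0/3 same-type neighbors, below 5/8.

No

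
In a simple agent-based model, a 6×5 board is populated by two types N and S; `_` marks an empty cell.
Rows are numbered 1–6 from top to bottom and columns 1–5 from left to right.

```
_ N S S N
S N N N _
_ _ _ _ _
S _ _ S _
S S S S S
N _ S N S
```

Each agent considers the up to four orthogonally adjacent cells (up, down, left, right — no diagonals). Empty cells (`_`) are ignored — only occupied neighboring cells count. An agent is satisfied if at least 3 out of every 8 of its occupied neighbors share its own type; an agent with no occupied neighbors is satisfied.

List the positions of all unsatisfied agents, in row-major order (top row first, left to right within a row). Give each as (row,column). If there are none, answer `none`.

Row 1: (1,2)N 1/2 satisfied · (1,3)S 1/3 not · (1,4)S 1/3 not · (1,5)N 0/1 not
Row 2: (2,1)S 0/1 not · (2,2)N 2/3 satisfied · (2,3)N 2/3 satisfied · (2,4)N 1/2 satisfied
Row 4: (4,1)S 1/1 satisfied · (4,4)S 1/1 satisfied
Row 5: (5,1)S 2/3 satisfied · (5,2)S 2/2 satisfied · (5,3)S 3/3 satisfied · (5,4)S 3/4 satisfied · (5,5)S 2/2 satisfied
Row 6: (6,1)N 0/1 not · (6,3)S 1/2 satisfied · (6,4)N 0/3 not · (6,5)S 1/2 satisfied

(1,3), (1,4), (1,5), (2,1), (6,1), (6,4)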